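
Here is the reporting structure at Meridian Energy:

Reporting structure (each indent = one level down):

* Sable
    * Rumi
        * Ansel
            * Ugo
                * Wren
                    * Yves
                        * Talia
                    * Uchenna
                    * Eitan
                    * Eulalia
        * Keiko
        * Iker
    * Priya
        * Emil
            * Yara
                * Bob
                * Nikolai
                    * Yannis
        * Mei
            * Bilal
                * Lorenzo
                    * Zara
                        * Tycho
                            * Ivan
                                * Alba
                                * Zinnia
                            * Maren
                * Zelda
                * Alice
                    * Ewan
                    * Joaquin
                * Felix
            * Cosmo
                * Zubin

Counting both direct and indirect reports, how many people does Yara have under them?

Yara directly manages Bob, Nikolai. Bob has no reports. Under Nikolai: Yannis (1). So Yara's organization is 2 direct reports plus everyone under them: 1 + 2 = 3.

3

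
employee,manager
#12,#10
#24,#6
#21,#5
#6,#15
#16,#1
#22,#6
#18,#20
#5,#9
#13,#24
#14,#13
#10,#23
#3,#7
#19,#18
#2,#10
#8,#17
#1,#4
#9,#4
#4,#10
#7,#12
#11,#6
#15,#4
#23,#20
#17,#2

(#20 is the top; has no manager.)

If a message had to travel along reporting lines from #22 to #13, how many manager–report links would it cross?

3

#22 is 1 level below #6, and #13 is 2 levels below #6 (their lowest common manager). The shortest path runs up from #22 to #6 and back down to #13: 1 + 2 = 3 links.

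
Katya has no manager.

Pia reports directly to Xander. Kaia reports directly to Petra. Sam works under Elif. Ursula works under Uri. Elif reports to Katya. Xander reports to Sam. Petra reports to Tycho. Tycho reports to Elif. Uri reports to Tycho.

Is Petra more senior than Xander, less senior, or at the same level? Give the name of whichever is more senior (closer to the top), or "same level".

Both Petra and Xander are 3 levels below Katya.

same level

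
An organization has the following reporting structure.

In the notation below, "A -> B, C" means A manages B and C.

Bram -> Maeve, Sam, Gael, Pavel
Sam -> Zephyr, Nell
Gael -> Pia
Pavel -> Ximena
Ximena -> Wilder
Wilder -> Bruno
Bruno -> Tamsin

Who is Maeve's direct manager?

Bram

Maeve reports directly to Bram.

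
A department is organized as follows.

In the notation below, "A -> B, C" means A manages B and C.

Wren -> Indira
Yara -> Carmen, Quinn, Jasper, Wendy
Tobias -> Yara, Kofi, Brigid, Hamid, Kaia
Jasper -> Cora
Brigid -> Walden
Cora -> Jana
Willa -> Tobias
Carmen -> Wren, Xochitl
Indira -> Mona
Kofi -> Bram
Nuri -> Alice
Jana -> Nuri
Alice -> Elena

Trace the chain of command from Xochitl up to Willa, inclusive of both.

Xochitl -> Carmen -> Yara -> Tobias -> Willa

Xochitl reports to Carmen. Carmen reports to Yara. Yara reports to Tobias. Tobias reports to Willa. Willa is at the top.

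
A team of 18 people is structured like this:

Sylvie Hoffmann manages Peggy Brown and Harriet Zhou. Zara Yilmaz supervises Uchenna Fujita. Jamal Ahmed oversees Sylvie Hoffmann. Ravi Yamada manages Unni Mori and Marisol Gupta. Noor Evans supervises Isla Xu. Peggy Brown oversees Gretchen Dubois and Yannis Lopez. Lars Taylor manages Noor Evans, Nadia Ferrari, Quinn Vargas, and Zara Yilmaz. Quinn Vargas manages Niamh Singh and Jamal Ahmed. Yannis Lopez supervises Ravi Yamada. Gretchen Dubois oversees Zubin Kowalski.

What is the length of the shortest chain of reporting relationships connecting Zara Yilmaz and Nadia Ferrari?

Zara Yilmaz is 1 level below Lars Taylor, and Nadia Ferrari is 1 level below Lars Taylor (their lowest common manager). The shortest path runs up from Zara Yilmaz to Lars Taylor and back down to Nadia Ferrari: 1 + 1 = 2 links.

2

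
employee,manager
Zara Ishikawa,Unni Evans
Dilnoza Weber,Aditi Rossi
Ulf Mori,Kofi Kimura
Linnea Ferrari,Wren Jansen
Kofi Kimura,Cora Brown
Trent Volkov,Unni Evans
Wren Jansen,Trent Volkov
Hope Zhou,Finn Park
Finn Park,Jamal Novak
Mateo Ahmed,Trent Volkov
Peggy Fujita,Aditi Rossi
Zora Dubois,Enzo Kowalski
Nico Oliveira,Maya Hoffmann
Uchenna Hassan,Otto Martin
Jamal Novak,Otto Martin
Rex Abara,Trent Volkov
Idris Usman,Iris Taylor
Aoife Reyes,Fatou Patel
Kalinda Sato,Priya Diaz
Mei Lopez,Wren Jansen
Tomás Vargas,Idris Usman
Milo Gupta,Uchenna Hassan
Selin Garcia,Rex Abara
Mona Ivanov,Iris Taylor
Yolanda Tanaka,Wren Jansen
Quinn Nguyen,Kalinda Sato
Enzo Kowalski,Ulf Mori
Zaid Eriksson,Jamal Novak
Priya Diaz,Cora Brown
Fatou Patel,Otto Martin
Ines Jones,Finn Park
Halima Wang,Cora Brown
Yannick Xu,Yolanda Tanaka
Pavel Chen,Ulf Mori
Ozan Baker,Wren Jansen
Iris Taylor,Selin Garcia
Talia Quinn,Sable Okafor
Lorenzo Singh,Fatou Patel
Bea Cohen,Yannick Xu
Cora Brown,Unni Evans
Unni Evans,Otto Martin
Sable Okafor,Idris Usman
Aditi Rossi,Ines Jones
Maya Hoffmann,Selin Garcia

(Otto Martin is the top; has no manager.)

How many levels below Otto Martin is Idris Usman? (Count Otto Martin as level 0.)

Chain from Idris Usman up to Otto Martin: Idris Usman → Iris Taylor → Selin Garcia → Rex Abara → Trent Volkov → Unni Evans → Otto Martin. That is 6 steps up, so Idris Usman is 6 levels below Otto Martin.

6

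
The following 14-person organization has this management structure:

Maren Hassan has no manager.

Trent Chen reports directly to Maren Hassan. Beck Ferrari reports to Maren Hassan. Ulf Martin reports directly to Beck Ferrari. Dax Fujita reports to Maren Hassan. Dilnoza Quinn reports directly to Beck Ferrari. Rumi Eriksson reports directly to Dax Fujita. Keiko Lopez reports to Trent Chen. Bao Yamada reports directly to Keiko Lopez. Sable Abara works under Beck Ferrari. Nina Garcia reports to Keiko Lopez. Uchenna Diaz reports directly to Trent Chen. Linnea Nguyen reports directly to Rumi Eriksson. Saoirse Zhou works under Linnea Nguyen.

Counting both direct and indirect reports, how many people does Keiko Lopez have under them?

Keiko Lopez directly manages Bao Yamada, Nina Garcia. Bao Yamada has no reports. Nina Garcia has no reports. So Keiko Lopez's organization is 2 direct reports plus everyone under them: 1 + 1 = 2.

2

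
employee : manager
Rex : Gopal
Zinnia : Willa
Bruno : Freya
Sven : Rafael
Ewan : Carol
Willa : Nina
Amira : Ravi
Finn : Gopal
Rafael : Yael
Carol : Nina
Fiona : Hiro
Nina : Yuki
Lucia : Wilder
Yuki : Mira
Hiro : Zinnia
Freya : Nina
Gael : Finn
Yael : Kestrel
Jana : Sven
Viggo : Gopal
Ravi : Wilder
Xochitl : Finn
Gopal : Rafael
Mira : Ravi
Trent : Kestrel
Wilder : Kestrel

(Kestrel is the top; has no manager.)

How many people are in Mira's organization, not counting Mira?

10

Mira directly manages Yuki. Under Yuki: Nina, Carol, Ewan, Freya, Bruno, Willa, Zinnia, Hiro, Fiona (9). That's 10 in total.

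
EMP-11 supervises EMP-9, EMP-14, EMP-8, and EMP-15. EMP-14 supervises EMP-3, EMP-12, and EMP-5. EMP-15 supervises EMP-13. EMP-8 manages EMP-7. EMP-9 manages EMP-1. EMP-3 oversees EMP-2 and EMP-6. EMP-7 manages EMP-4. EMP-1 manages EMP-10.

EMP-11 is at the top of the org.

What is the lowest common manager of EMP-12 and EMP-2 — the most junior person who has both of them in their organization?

EMP-12's chain of managers is EMP-14, EMP-11. EMP-2's chain of managers is EMP-3, EMP-14, EMP-11. The first manager that appears in both chains is EMP-14.

EMP-14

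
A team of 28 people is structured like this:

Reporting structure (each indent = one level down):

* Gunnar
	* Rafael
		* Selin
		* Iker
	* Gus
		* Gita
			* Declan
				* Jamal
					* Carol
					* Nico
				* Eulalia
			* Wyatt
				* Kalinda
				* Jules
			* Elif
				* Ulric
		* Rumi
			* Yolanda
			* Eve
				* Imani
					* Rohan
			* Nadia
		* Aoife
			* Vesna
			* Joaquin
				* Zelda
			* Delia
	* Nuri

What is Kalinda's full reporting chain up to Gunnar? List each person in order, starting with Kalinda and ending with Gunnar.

Kalinda reports to Wyatt. Wyatt reports to Gita. Gita reports to Gus. Gus reports to Gunnar. Gunnar is at the top.

Kalinda -> Wyatt -> Gita -> Gus -> Gunnar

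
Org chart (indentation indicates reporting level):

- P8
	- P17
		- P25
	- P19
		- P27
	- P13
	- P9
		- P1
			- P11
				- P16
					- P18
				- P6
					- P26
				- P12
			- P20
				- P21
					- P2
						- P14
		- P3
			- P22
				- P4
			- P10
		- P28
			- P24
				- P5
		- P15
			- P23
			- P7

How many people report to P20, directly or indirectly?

P20 directly manages P21. Under P21: P2, P14 (2). That's 3 in total.

3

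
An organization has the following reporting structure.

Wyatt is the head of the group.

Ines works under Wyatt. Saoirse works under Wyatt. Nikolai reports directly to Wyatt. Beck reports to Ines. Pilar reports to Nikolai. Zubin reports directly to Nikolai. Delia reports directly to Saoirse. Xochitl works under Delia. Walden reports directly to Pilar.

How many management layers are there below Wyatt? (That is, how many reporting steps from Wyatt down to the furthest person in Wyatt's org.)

3

The longest chain under Wyatt runs Wyatt → Nikolai → Pilar → Walden, which is 3 levels below Wyatt.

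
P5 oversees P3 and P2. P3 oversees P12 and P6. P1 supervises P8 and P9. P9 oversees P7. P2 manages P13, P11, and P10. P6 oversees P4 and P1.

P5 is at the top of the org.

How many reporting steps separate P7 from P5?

5

Chain from P7 up to P5: P7 → P9 → P1 → P6 → P3 → P5. That is 5 steps up, so P7 is 5 levels below P5.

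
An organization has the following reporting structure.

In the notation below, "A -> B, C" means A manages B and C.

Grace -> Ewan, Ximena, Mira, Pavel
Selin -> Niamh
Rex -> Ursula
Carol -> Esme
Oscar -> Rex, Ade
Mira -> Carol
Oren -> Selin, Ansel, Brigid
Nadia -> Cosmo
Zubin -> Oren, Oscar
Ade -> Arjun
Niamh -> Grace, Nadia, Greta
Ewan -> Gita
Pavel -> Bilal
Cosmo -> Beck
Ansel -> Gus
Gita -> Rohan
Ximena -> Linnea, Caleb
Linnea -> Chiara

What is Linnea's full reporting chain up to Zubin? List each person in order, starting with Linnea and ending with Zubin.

Linnea reports to Ximena. Ximena reports to Grace. Grace reports to Niamh. Niamh reports to Selin. Selin reports to Oren. Oren reports to Zubin. Zubin is at the top.

Linnea -> Ximena -> Grace -> Niamh -> Selin -> Oren -> Zubin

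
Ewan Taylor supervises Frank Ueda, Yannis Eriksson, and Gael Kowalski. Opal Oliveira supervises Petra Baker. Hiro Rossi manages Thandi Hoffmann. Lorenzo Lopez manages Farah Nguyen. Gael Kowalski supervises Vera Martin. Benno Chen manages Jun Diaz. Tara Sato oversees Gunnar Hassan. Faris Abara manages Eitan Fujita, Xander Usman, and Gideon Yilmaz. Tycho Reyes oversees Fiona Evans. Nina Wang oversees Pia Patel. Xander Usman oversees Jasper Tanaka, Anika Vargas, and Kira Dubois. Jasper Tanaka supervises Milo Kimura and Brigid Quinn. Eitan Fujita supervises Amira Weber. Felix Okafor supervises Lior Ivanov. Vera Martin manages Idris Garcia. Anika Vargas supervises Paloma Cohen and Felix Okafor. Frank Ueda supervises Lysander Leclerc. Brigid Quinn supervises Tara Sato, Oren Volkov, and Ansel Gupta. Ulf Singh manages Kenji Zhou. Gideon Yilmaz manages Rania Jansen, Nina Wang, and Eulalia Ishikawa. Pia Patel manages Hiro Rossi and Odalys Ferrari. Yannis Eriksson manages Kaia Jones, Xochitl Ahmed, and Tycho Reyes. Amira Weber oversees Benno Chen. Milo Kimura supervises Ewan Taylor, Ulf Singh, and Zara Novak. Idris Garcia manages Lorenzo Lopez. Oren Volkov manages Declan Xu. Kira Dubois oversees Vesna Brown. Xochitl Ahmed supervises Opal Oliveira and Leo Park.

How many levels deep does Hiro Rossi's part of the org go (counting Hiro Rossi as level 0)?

1

The longest chain under Hiro Rossi runs Hiro Rossi → Thandi Hoffmann, which is 1 level below Hiro Rossi.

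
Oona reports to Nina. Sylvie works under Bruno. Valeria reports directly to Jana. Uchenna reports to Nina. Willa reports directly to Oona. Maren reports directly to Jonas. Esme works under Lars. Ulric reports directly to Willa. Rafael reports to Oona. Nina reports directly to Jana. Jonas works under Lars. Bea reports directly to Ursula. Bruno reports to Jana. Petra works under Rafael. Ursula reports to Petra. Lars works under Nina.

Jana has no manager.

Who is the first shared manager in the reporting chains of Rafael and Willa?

Rafael's chain of managers is Oona, Nina, Jana. Willa's chain of managers is Oona, Nina, Jana. The first manager that appears in both chains is Oona.

Oona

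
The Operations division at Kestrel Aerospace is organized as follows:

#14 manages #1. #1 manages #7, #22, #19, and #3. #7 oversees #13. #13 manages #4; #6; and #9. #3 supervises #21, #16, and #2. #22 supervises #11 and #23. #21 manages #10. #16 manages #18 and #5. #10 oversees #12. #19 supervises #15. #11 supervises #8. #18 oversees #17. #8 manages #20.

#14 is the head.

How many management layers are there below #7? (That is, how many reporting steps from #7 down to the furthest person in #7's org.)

The longest chain under #7 runs #7 → #13 → #9, which is 2 levels below #7.

2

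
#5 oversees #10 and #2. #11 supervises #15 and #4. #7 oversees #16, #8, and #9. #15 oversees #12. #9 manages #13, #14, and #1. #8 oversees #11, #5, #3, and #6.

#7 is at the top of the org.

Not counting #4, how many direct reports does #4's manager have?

1

#4 reports to #11. #11's other direct reports are #15 — 1 peer.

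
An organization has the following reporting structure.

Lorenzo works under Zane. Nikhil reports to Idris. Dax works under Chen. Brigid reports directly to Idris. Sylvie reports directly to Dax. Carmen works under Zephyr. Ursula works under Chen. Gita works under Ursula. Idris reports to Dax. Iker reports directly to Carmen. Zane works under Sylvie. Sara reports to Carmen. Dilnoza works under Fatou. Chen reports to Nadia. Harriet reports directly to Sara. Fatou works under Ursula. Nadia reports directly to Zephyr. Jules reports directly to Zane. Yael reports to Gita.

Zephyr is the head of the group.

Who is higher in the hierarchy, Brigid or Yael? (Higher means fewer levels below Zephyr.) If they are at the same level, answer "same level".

same level

Both Brigid and Yael are 5 levels below Zephyr.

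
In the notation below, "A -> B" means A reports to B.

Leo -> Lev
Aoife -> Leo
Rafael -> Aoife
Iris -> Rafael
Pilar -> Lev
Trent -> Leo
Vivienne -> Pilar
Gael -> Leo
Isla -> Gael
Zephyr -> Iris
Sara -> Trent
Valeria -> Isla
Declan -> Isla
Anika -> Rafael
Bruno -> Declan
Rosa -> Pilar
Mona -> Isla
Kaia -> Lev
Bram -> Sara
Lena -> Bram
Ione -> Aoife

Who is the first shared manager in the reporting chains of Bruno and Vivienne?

Bruno's chain of managers is Declan, Isla, Gael, Leo, Lev. Vivienne's chain of managers is Pilar, Lev. The first manager that appears in both chains is Lev.

Lev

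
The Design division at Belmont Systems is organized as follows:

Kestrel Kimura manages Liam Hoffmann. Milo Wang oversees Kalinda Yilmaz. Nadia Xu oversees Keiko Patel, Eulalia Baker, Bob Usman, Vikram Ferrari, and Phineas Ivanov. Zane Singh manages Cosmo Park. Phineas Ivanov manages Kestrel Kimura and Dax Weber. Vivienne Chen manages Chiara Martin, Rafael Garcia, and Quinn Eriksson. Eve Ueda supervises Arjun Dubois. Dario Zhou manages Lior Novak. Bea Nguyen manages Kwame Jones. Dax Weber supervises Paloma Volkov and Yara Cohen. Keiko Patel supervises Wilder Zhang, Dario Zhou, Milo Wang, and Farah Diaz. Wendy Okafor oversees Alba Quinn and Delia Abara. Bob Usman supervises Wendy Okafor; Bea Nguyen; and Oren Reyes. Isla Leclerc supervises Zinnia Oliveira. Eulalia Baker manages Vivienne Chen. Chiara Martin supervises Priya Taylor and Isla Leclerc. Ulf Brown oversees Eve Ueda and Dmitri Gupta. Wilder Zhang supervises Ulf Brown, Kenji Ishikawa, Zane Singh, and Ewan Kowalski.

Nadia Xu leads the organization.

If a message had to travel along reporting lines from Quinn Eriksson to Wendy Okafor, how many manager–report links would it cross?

5

Quinn Eriksson is 3 levels below Nadia Xu, and Wendy Okafor is 2 levels below Nadia Xu (their lowest common manager). The shortest path runs up from Quinn Eriksson to Nadia Xu and back down to Wendy Okafor: 3 + 2 = 5 links.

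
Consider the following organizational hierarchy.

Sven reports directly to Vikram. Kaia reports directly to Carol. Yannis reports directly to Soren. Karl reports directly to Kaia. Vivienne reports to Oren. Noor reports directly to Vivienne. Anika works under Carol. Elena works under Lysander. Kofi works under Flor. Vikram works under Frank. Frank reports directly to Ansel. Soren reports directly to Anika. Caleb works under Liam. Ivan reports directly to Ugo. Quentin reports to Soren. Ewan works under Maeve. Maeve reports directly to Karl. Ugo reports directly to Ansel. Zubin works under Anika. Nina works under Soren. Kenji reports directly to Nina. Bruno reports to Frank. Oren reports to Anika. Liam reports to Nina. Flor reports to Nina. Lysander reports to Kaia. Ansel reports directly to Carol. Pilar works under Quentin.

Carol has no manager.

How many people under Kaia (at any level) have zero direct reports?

2

The people in Kaia's organization with no one reporting to them are Ewan, Elena. That is 2.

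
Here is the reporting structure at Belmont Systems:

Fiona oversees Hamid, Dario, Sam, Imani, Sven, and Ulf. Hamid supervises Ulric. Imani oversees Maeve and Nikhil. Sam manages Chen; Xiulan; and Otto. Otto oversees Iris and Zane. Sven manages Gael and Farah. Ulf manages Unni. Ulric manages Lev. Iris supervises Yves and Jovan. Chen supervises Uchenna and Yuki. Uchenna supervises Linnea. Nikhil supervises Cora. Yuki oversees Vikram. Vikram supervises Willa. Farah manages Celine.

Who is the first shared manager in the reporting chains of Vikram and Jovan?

Vikram's chain of managers is Yuki, Chen, Sam, Fiona. Jovan's chain of managers is Iris, Otto, Sam, Fiona. The first manager that appears in both chains is Sam.

Sam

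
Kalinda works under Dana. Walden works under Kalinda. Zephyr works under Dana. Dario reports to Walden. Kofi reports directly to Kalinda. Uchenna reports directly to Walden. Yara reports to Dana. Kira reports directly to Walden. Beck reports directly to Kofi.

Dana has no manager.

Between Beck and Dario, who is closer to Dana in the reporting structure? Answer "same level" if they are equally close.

same level

Both Beck and Dario are 3 levels below Dana.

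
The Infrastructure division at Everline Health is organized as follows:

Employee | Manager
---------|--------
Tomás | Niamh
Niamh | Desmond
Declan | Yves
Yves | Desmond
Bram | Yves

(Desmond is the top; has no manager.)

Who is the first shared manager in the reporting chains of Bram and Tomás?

Desmond

Bram's chain of managers is Yves, Desmond. Tomás's chain of managers is Niamh, Desmond. The first manager that appears in both chains is Desmond.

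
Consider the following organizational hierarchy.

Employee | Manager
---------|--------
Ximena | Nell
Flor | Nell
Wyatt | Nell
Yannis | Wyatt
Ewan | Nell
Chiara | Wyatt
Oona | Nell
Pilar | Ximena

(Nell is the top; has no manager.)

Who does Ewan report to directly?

Nell

Ewan reports directly to Nell.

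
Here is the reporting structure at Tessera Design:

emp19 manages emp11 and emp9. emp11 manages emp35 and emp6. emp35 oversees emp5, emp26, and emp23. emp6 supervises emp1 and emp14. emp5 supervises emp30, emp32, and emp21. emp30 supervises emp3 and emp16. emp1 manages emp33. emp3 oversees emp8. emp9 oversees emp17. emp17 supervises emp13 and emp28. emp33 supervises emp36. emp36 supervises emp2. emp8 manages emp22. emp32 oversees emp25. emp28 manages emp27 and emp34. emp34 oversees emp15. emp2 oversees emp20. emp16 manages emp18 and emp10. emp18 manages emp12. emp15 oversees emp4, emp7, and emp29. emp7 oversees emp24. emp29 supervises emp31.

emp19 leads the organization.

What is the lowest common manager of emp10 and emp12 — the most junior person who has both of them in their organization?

emp16

emp10's chain of managers is emp16, emp30, emp5, emp35, emp11, emp19. emp12's chain of managers is emp18, emp16, emp30, emp5, emp35, emp11, emp19. The first manager that appears in both chains is emp16.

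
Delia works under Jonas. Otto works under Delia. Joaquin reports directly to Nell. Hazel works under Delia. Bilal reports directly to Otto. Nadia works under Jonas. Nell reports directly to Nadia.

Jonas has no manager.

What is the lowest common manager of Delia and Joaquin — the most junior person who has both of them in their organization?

Jonas

Delia's chain of managers is Jonas. Joaquin's chain of managers is Nell, Nadia, Jonas. The first manager that appears in both chains is Jonas.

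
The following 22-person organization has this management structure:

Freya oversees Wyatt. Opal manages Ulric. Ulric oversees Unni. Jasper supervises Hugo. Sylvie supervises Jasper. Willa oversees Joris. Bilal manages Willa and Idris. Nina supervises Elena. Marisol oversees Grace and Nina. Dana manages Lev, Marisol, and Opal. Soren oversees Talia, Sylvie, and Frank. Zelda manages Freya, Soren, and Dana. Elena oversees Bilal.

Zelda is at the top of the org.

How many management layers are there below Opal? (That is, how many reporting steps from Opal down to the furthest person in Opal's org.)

The longest chain under Opal runs Opal → Ulric → Unni, which is 2 levels below Opal.

2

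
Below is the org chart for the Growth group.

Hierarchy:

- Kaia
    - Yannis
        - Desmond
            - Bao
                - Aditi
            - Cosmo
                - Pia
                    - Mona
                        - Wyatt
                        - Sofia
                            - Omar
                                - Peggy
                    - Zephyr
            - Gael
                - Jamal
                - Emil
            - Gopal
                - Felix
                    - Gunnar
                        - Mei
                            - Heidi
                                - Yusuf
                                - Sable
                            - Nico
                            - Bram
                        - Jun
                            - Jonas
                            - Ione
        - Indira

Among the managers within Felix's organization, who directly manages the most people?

Direct-report counts within Felix's organization: Felix has 1; Gunnar has 2; Jun has 2; Mei has 3; Heidi has 2. The largest is 3, held by Mei.

Mei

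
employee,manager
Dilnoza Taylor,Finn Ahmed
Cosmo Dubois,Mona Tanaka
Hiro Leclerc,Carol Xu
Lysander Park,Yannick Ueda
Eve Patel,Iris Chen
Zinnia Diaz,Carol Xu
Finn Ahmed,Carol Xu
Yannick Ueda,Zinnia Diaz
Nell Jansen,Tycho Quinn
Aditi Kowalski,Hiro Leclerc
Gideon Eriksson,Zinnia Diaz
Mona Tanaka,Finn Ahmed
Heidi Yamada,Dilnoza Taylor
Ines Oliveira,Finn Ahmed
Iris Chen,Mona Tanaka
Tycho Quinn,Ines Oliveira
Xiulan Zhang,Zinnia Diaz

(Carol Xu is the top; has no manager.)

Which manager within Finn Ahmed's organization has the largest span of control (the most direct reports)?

Direct-report counts within Finn Ahmed's organization: Finn Ahmed has 3; Dilnoza Taylor has 1; Ines Oliveira has 1; Tycho Quinn has 1; Mona Tanaka has 2; Iris Chen has 1. The largest is 3, held by Finn Ahmed.

Finn Ahmed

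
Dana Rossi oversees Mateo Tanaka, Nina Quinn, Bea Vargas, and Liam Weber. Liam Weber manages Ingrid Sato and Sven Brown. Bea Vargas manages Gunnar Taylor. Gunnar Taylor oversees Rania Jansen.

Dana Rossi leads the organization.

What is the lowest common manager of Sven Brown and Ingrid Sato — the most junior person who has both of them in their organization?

Liam Weber

Sven Brown's chain of managers is Liam Weber, Dana Rossi. Ingrid Sato's chain of managers is Liam Weber, Dana Rossi. The first manager that appears in both chains is Liam Weber.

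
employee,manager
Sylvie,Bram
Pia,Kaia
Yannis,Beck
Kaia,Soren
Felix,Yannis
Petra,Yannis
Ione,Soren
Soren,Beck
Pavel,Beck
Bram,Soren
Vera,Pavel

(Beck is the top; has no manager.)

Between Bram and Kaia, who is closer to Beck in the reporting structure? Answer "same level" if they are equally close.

same level

Both Bram and Kaia are 2 levels below Beck.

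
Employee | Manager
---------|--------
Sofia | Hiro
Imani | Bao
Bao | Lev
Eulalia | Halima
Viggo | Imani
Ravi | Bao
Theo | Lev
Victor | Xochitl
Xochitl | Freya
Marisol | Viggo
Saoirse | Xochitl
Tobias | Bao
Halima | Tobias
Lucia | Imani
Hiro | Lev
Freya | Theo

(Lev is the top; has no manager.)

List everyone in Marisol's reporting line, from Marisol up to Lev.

Marisol -> Viggo -> Imani -> Bao -> Lev

Marisol reports to Viggo. Viggo reports to Imani. Imani reports to Bao. Bao reports to Lev. Lev is at the top.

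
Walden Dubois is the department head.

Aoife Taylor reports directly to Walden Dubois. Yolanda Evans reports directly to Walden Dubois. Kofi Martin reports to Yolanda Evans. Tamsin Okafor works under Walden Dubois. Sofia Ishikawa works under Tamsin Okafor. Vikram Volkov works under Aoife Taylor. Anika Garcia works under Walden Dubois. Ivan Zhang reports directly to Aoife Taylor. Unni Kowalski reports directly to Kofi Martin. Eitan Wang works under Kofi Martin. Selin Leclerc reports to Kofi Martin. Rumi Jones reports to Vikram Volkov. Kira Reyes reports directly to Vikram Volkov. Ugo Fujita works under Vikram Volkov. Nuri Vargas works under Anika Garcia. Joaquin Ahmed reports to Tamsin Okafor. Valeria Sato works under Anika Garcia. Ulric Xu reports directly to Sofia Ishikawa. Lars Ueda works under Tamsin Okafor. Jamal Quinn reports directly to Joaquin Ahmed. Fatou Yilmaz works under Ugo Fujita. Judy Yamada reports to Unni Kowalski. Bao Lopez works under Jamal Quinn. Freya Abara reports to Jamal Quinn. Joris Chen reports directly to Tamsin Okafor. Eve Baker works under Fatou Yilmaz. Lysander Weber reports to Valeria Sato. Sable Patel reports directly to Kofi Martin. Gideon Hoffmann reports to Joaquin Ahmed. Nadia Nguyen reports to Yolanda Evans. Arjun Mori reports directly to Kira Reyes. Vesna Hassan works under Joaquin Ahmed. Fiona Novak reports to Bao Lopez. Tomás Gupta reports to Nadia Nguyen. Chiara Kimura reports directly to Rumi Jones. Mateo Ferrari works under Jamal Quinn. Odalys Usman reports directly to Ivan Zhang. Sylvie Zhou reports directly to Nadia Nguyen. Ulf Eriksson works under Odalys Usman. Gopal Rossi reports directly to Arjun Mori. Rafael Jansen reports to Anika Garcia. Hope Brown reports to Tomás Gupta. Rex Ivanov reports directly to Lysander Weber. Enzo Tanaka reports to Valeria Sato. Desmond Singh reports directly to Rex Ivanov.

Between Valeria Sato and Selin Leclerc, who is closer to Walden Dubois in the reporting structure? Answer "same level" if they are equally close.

Valeria Sato is 2 levels below Walden Dubois; Selin Leclerc is 3. Valeria Sato is higher.

Valeria Sato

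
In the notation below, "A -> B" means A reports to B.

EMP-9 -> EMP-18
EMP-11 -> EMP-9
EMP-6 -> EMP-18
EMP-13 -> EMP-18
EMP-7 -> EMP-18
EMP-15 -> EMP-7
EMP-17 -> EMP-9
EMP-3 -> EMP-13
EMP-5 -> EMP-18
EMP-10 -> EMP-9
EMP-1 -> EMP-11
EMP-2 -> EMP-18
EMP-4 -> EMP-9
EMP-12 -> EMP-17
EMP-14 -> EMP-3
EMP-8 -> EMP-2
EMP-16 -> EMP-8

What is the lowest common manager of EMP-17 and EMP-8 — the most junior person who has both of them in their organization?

EMP-18

EMP-17's chain of managers is EMP-9, EMP-18. EMP-8's chain of managers is EMP-2, EMP-18. The first manager that appears in both chains is EMP-18.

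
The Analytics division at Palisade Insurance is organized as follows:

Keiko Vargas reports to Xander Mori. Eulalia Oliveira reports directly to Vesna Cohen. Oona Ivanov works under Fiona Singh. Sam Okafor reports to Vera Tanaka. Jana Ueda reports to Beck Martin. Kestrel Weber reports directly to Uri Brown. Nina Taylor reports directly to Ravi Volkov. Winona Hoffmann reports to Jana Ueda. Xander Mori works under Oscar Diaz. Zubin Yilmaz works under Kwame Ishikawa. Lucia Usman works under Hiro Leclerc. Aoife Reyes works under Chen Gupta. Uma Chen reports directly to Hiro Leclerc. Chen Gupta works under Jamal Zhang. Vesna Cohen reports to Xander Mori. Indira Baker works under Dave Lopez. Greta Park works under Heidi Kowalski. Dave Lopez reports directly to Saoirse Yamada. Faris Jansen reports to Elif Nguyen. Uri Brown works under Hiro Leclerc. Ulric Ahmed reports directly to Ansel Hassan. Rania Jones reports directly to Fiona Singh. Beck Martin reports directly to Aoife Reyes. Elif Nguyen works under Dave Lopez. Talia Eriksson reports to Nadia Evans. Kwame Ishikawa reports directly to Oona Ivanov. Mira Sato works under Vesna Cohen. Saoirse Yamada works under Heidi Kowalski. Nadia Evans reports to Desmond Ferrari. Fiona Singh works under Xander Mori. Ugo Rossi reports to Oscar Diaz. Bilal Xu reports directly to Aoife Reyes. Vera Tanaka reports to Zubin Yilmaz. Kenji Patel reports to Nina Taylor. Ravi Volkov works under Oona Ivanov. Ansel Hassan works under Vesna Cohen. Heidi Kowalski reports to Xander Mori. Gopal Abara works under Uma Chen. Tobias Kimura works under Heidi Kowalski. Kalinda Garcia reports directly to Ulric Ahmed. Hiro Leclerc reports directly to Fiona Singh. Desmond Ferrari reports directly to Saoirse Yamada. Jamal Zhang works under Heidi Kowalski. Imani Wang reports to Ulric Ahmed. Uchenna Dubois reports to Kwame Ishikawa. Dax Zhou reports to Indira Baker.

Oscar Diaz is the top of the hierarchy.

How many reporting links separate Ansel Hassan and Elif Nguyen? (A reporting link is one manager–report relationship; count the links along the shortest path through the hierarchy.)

Ansel Hassan is 2 levels below Xander Mori, and Elif Nguyen is 4 levels below Xander Mori (their lowest common manager). The shortest path runs up from Ansel Hassan to Xander Mori and back down to Elif Nguyen: 2 + 4 = 6 links.

6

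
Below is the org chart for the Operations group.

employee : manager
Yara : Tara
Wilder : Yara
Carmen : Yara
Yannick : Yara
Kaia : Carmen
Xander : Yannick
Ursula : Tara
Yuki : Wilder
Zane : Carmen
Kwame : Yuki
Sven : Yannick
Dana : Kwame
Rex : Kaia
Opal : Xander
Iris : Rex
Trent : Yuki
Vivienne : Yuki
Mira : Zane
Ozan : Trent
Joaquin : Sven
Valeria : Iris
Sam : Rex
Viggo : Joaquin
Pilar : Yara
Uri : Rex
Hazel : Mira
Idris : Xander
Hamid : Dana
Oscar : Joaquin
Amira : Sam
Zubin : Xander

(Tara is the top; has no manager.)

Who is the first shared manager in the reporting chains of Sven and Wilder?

Sven's chain of managers is Yannick, Yara, Tara. Wilder's chain of managers is Yara, Tara. The first manager that appears in both chains is Yara.

Yara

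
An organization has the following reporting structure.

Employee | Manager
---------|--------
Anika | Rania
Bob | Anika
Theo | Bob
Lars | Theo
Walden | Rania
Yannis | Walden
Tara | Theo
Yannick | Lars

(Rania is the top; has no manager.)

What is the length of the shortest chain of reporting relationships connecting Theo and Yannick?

2

Yannick is in Theo's organization: the chain from Yannick up to Theo is Yannick → Lars → Theo, which is 2 links.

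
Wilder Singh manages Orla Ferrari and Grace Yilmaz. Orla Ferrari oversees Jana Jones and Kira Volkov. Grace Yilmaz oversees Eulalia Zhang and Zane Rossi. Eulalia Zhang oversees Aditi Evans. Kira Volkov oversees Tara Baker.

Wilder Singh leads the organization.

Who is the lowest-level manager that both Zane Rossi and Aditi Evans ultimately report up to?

Zane Rossi's chain of managers is Grace Yilmaz, Wilder Singh. Aditi Evans's chain of managers is Eulalia Zhang, Grace Yilmaz, Wilder Singh. The first manager that appears in both chains is Grace Yilmaz.

Grace Yilmaz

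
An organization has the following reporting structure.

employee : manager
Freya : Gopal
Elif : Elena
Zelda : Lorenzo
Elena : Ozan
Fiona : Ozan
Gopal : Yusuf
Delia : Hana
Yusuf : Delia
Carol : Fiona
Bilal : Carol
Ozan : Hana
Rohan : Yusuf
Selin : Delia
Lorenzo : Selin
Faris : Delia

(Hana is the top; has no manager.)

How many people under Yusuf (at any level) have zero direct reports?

The people in Yusuf's organization with no one reporting to them are Freya, Rohan. That is 2.

2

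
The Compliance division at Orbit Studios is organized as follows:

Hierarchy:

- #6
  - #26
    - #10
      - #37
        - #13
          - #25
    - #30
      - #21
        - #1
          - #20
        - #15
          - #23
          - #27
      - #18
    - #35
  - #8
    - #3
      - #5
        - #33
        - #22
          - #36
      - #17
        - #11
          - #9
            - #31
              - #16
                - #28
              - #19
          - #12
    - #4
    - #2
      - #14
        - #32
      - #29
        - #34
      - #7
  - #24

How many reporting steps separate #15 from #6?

Chain from #15 up to #6: #15 → #21 → #30 → #26 → #6. That is 4 steps up, so #15 is 4 levels below #6.

4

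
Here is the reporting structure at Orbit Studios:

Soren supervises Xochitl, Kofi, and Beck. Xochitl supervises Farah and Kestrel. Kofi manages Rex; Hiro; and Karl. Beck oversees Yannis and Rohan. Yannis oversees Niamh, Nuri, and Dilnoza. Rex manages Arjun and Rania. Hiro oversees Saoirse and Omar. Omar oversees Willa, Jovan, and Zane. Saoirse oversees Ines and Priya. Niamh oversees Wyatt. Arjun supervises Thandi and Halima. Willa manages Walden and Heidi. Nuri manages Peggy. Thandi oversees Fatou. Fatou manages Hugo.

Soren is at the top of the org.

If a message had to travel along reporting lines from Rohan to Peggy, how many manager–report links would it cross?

4

Rohan is 1 level below Beck, and Peggy is 3 levels below Beck (their lowest common manager). The shortest path runs up from Rohan to Beck and back down to Peggy: 1 + 3 = 4 links.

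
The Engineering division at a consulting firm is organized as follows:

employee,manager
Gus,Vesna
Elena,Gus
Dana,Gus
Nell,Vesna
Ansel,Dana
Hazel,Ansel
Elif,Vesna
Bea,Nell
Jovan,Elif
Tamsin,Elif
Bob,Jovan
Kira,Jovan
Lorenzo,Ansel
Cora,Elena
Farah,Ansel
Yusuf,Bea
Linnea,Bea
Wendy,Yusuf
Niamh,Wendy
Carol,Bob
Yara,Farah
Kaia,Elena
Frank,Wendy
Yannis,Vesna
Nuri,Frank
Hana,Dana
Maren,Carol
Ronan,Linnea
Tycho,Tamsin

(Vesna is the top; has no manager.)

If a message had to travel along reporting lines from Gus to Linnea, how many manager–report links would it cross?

Gus is 1 level below Vesna, and Linnea is 3 levels below Vesna (their lowest common manager). The shortest path runs up from Gus to Vesna and back down to Linnea: 1 + 3 = 4 links.

4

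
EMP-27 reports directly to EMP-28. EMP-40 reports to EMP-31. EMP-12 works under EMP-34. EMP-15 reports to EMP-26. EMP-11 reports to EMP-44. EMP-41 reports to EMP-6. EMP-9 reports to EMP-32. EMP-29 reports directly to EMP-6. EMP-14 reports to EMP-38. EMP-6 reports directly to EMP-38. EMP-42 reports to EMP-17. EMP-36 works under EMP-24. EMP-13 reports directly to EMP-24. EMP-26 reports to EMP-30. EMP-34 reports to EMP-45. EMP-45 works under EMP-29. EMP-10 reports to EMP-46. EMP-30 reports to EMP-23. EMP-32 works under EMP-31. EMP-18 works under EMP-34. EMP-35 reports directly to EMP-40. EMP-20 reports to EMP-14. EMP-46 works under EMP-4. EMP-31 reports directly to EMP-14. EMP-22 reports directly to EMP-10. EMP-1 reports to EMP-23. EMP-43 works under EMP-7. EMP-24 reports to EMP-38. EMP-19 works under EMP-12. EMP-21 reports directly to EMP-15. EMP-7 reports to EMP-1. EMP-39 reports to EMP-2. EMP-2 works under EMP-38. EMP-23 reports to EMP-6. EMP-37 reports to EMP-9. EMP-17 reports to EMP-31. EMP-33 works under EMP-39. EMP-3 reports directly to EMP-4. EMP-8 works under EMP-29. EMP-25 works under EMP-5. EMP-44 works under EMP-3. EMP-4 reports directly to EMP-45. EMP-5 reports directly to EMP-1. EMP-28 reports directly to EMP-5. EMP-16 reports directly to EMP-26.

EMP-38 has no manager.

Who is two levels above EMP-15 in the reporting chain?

EMP-30

EMP-15 reports to EMP-26, and EMP-26 reports to EMP-30. So EMP-15's skip-level manager is EMP-30.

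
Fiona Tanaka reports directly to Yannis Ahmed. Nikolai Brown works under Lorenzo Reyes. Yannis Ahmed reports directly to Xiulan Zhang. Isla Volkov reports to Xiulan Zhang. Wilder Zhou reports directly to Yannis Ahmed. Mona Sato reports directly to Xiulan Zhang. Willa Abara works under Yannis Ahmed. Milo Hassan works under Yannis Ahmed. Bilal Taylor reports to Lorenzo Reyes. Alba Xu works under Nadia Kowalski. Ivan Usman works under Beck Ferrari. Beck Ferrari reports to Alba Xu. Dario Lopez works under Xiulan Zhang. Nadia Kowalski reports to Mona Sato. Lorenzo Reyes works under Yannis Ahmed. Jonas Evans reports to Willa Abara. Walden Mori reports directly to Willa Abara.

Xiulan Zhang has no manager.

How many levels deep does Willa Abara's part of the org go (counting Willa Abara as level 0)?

The longest chain under Willa Abara runs Willa Abara → Jonas Evans, which is 1 level below Willa Abara.

1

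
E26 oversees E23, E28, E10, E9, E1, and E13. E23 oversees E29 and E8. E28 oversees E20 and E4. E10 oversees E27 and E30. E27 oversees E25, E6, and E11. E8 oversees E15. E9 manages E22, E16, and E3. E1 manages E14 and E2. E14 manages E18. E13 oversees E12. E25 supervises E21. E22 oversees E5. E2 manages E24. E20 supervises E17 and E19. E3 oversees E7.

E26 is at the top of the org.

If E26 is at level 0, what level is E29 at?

2

Chain from E29 up to E26: E29 → E23 → E26. That is 2 steps up, so E29 is 2 levels below E26.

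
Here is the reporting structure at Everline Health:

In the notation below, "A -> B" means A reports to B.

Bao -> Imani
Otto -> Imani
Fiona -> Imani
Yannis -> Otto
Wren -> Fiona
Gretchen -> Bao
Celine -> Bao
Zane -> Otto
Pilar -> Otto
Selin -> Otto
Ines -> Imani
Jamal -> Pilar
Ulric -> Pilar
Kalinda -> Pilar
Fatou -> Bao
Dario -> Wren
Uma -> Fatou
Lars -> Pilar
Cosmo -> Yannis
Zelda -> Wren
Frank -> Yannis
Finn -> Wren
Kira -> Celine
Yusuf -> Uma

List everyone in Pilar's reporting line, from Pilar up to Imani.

Pilar reports to Otto. Otto reports to Imani. Imani is at the top.

Pilar -> Otto -> Imani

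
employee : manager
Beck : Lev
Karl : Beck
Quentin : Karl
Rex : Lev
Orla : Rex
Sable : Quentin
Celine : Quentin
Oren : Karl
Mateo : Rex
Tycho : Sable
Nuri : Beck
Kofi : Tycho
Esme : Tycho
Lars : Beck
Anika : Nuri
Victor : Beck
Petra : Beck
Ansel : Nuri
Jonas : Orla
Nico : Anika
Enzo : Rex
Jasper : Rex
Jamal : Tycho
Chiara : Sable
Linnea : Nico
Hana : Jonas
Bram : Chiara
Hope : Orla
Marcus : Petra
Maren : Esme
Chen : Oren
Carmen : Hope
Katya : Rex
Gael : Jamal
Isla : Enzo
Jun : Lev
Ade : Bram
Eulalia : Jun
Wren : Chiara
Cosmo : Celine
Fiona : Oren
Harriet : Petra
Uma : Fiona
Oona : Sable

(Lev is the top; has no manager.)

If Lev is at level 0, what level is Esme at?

Chain from Esme up to Lev: Esme → Tycho → Sable → Quentin → Karl → Beck → Lev. That is 6 steps up, so Esme is 6 levels below Lev.

6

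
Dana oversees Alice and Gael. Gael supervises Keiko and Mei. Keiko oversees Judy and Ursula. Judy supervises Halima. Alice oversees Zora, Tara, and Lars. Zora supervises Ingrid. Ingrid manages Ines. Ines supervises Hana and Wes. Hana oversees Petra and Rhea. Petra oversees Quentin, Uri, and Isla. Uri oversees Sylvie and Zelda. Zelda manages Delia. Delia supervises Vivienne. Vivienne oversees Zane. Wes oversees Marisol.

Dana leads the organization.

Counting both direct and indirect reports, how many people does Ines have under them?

Ines directly manages Hana, Wes. Under Hana: Rhea, Petra, Isla, Uri, Sylvie, Zelda, Delia, Vivienne, Zane, Quentin (10). Under Wes: Marisol (1). So Ines's organization is 2 direct reports plus everyone under them: 11 + 2 = 13.

13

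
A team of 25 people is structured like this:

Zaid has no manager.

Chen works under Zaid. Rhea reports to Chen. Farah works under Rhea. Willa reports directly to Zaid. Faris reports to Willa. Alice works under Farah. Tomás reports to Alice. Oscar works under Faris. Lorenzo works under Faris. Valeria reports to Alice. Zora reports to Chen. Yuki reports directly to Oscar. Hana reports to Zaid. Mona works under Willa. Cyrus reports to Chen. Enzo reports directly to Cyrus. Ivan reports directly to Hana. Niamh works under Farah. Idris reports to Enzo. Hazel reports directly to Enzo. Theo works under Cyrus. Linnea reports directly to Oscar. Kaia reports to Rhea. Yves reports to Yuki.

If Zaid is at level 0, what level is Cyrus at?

Chain from Cyrus up to Zaid: Cyrus → Chen → Zaid. That is 2 steps up, so Cyrus is 2 levels below Zaid.

2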